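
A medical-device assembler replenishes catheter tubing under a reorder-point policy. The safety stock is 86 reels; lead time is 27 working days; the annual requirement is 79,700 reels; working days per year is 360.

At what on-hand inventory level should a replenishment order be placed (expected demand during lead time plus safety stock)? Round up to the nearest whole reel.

6,064 reels

Daily demand d = 79,700 / 360 = 221.389 reels/day
Demand during lead time = 221.389 × 27 = 5,977.50
Reorder point = 5,977.50 + 86 = 6,063.50 → round up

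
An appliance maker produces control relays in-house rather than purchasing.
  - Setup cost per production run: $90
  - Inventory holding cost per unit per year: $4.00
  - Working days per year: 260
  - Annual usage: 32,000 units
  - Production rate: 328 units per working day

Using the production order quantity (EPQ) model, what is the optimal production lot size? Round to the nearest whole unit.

Daily demand d = 32,000/260 = 123.077; p = 328; 1 − d/p = 0.62477
EPQ = √(2DS / (H(1 − d/p)))
    = √(2 × 32,000 × 90 / (4 × 0.62477)) ≈ 1,518.18

1,518 units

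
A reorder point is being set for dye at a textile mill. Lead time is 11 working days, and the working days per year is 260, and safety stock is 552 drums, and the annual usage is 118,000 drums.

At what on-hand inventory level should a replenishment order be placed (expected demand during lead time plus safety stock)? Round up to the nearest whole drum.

Daily demand d = 118,000 / 260 = 453.846 drums/day
Demand during lead time = 453.846 × 11 = 4,992.31
Reorder point = 4,992.31 + 552 = 5,544.31 → round up

5,545 drums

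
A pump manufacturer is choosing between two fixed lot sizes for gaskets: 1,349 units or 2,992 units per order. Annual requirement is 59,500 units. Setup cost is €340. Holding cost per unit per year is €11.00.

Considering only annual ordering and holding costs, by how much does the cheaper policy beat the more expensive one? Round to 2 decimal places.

€801.57

Annual cost at Q: ordering D·S/Q plus holding Q·H/2.
TC(1,349) = (59,500/1,349)×340 + (1,349/2)×11 = €22,415.79
TC(2,992) = (59,500/2,992)×340 + (2,992/2)×11 = €23,217.36
Cheaper: Q = 1,349.  Difference = €801.57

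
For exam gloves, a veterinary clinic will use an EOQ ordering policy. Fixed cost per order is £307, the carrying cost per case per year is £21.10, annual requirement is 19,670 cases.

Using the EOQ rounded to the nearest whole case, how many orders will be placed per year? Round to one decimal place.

26.0 orders per year

Q* = √(2·D·S / H) = √(2·19,670·307 / 21.1) = √572,387.7 ≈ 756.56 → Q = 757
N = D/Q = 19,670/757 ≈ 25.984 orders/yr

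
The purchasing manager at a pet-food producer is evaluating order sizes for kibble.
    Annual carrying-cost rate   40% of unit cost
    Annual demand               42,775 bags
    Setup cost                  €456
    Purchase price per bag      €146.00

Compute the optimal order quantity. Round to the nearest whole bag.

817 bags

Carrying cost H = €146 × 40% = €58.4000/bag/yr
EOQ = √(2DS/H) = √(2 × 42,775 × 456 / 58.4)
    = √(667,993.15) ≈ 817.31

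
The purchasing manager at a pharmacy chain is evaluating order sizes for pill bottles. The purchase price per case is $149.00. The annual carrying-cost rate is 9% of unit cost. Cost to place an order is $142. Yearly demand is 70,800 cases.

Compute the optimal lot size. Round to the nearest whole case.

1,225 cases

Carrying cost H = $149 × 9% = $13.4100/case/yr
EOQ = √(2DS/H) = √(2 × 70,800 × 142 / 13.41)
    = √(1,499,418.34) ≈ 1,224.51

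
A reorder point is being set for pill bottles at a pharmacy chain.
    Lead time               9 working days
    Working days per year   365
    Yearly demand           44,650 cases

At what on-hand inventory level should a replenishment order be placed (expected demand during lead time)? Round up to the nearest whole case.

Daily demand d = 44,650 / 365 = 122.329 cases/day
Demand during lead time = 122.329 × 9 = 1,100.96
Reorder point = 1,100.96 → round up

1,101 cases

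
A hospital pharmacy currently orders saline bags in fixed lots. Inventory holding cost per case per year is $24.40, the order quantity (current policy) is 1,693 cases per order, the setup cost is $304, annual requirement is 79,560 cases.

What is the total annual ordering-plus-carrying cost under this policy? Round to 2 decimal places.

Ordering: D/Q × S = 79,560/1,693 × $304 = $14,286.02
Holding:  Q/2 × H = 1,693/2 × $24.4 = $20,654.60
Total = $14,286.02 + $20,654.60 = $34,940.62

$34,940.62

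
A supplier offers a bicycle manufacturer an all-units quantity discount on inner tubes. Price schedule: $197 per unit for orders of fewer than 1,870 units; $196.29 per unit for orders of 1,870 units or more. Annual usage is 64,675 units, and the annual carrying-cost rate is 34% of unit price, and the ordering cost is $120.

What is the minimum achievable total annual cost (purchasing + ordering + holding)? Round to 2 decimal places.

$12,761,606.61

H₁ = 34%×$197 = $66.9800;  H₂ = 34%×$196.29 = $66.7386
EOQ₁ = √(2×64,675×120/66.9800) = 481.39  (< 1,870, feasible at tier 1)
EOQ₂ = √(2×64,675×120/66.7386) = 482.26  (< 1,870 → use Q = 1,870 at tier-2 price)
TC(tier 1 (EOQ₁), Q≈481.4) = $12,773,218.81
TC(tier 2, Q≈1,870.0) = $12,761,606.61
Minimum at tier 2: $12,761,606.61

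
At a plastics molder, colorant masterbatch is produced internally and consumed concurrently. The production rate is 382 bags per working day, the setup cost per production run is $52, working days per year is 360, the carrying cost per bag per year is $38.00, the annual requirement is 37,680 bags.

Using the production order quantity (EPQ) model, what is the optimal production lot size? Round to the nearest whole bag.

377 bags

Daily demand d = 37,680/360 = 104.667; p = 382; 1 − d/p = 0.72600
EPQ = √(2DS / (H(1 − d/p)))
    = √(2 × 37,680 × 52 / (38 × 0.72600)) ≈ 376.89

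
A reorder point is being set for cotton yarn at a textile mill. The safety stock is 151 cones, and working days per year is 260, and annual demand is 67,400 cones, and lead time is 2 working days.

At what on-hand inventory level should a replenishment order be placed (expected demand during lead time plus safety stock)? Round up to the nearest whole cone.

Daily demand d = 67,400 / 260 = 259.231 cones/day
Demand during lead time = 259.231 × 2 = 518.46
Reorder point = 518.46 + 151 = 669.46 → round up

670 cones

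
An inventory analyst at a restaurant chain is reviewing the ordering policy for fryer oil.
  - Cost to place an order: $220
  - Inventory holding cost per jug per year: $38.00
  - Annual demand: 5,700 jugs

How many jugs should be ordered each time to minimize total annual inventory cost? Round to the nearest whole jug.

257 jugs

Optimal lot size Q* = (2 × 5,700 × $220 / $38)^½ ≈ 256.90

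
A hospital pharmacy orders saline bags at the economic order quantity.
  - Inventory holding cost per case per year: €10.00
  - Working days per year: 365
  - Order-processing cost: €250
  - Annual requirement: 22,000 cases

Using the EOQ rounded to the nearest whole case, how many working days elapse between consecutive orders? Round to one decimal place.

Optimal lot size Q* = (2 × 22,000 × €250 / €10)^½ ≈ 1,048.81 → Q = 1,049 cases
T = Q/D × 365 days = 1,049/22,000 × 365 = 17.404 days

17.4 days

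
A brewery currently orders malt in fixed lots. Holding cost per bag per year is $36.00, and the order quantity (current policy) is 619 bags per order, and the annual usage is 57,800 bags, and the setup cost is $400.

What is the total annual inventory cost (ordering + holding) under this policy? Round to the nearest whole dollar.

Annual ordering cost = (D/Q)·S = (57,800/619) × 400 = $37,350.57
Annual holding cost  = (Q/2)·H = (619/2) × 36 = $11,142.00
Total = $37,350.57 + $11,142.00 = $48,492.57

$48,493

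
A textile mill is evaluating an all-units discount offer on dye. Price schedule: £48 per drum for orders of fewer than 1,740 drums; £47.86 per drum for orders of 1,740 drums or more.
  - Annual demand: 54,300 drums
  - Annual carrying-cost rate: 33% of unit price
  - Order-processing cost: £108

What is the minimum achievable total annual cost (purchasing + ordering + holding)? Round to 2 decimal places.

H₁ = 33%×£48 = £15.8400;  H₂ = 33%×£47.86 = £15.7938
EOQ₁ = √(2×54,300×108/15.8400) = 860.50  (< 1,740, feasible at tier 1)
EOQ₂ = √(2×54,300×108/15.7938) = 861.75  (< 1,740 → use Q = 1,740 at tier-2 price)
TC(tier 1 (EOQ₁), Q≈860.5) = £2,620,030.27
TC(tier 2, Q≈1,740.0) = £2,615,908.95
Minimum at tier 2: £2,615,908.95

£2,615,908.95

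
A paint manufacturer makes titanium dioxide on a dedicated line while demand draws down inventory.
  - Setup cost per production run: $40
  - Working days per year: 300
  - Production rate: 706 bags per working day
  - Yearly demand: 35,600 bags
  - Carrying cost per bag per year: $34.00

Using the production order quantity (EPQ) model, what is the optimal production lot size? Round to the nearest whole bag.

317 bags

Daily demand d = 35,600/300 = 118.667; p = 706; 1 − d/p = 0.83192
EPQ = √(2DS / (H(1 − d/p)))
    = √(2 × 35,600 × 40 / (34 × 0.83192)) ≈ 317.31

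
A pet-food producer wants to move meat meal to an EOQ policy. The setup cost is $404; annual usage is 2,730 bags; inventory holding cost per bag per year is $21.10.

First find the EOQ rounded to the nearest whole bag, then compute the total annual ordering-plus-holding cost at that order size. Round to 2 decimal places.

$6,822.26

2DS/H = 2·2,730·404/21.1 = 104,542.18
EOQ = √104,542.18 ≈ 323.33 → Q = 323 bags
Orders/yr = 2,730/323 = 8.452; ordering cost = 8.452 × $404 = $3,414.61
Average inventory = 323/2 = 161.5; holding cost = 161.5 × $21.1 = $3,407.65
Total = $3,414.61 + $3,407.65 = $6,822.26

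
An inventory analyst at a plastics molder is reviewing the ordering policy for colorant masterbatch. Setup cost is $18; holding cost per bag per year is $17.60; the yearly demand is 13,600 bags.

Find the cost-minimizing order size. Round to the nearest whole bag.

EOQ = √(2DS/H) = √(2 × 13,600 × 18 / 17.6)
    = √(27,818.18) ≈ 166.79

167 bags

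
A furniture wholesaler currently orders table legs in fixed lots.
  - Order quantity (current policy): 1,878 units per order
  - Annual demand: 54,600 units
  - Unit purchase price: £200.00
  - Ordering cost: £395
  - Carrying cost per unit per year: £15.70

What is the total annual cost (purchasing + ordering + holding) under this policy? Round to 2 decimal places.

Annual ordering cost = (D/Q)·S = (54,600/1,878) × 395 = £11,484.03
Annual holding cost  = (Q/2)·H = (1,878/2) × 15.7 = £14,742.30
Purchase cost = D·C = 54,600 × 200 = £10,920,000.00
Total = £11,484.03 + £14,742.30 + £10,920,000.00 = £10,946,226.33

£10,946,226.33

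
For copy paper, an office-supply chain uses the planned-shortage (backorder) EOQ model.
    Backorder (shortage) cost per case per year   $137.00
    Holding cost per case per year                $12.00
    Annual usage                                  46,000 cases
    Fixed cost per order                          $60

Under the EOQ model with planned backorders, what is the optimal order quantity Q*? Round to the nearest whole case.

Basic EOQ = √(2·46,000·60/12) = 678.233
Backorder adjustment √((H+b)/b) = √((12+137)/137) = 1.0429
Q* = 678.233 × 1.0429 ≈ 707.31

707 cases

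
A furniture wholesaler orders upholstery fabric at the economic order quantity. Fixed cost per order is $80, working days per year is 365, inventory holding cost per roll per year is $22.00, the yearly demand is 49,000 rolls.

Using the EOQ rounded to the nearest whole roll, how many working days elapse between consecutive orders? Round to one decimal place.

4.4 days

EOQ = √(2DS/H) = √(2 × 49,000 × 80 / 22)
    = √(356,363.64) ≈ 596.96 → Q = 597 rolls
Cycle time = (working days × Q)/D = (365 × 597) / 49,000 = 4.447 days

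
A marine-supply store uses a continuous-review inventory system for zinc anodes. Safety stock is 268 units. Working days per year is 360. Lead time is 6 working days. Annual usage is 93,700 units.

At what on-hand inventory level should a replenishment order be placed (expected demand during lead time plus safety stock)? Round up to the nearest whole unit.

Daily demand d = 93,700 / 360 = 260.278 units/day
Demand during lead time = 260.278 × 6 = 1,561.67
Reorder point = 1,561.67 + 268 = 1,829.67 → round up

1,830 units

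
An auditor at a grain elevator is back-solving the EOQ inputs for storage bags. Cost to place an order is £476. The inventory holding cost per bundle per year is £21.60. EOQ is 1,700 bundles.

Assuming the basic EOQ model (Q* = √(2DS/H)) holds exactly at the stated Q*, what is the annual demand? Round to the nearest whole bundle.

Since Q* = (2DS/H)^½, squaring gives Q*²·H = 2DS.
D = Q²H / (2S) = 1,700² × 21.6 / (2 × 476) = 65,571.43

65,571 bundles per year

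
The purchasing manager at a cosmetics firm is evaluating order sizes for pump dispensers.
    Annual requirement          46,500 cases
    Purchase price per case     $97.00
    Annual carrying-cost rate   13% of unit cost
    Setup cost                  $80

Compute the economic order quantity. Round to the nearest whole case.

768 cases

Carrying cost H = $97 × 13% = $12.6100/case/yr
2DS/H = 2·46,500·80/12.61 = 590,007.93
EOQ = √590,007.93 ≈ 768.12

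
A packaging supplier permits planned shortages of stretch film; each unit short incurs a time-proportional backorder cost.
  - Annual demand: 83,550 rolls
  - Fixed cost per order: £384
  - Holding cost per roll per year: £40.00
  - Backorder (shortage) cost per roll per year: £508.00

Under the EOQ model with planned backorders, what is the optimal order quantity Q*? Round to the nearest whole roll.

Basic EOQ = √(2·83,550·384/40) = 1,266.554
Backorder adjustment √((H+b)/b) = √((40+508)/508) = 1.0386
Q* = 1,266.554 × 1.0386 ≈ 1,315.47

1,315 rolls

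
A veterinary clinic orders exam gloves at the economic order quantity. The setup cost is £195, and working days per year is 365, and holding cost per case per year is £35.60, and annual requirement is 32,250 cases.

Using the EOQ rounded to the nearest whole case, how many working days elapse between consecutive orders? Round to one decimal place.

2DS/H = 2·32,250·195/35.6 = 353,300.56
EOQ = √353,300.56 ≈ 594.39 → Q = 594 cases
Days between orders = 365 / (D/Q) = 365 / 54.293 ≈ 6.723

6.7 days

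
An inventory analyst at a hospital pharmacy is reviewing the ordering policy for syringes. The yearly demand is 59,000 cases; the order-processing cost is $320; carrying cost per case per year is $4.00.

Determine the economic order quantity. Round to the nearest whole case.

2DS/H = 2·59,000·320/4 = 9,440,000.00
EOQ = √9,440,000.00 ≈ 3,072.46

3,072 cases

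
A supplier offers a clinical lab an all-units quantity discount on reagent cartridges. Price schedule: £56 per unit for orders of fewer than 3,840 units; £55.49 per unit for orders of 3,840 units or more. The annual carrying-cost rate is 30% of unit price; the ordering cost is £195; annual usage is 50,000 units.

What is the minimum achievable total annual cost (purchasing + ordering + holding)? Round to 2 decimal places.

£2,809,001.30

H₁ = 30%×£56 = £16.8000;  H₂ = 30%×£55.49 = £16.6470
EOQ₁ = √(2×50,000×195/16.8000) = 1,077.36  (< 3,840, feasible at tier 1)
EOQ₂ = √(2×50,000×195/16.6470) = 1,082.30  (< 3,840 → use Q = 3,840 at tier-2 price)
TC(tier 1 (EOQ₁), Q≈1,077.4) = £2,818,099.72
TC(tier 2, Q≈3,840.0) = £2,809,001.30
Minimum at tier 2: £2,809,001.30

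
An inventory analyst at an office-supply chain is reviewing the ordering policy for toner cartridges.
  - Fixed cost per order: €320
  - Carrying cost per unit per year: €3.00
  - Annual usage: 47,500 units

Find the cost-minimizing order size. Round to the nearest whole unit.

3,183 units

EOQ = √(2DS/H) = √(2 × 47,500 × 320 / 3)
    = √(10,133,333.33) ≈ 3,183.29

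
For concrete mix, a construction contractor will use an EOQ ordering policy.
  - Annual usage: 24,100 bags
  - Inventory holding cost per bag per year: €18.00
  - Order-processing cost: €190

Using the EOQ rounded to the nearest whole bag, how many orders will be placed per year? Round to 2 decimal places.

33.80 orders per year

EOQ = √(2DS/H) = √(2 × 24,100 × 190 / 18)
    = √(508,777.78) ≈ 713.29 → Q = 713
N = D/Q = 24,100/713 ≈ 33.801 orders/yr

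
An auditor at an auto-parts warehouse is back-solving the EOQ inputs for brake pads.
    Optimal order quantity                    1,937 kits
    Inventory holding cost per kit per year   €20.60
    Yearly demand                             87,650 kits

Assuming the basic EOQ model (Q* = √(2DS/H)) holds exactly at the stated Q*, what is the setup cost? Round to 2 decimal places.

EOQ relation: Q² = 2DS/H, so rearrange for the unknown.
S = Q²H / (2D) = 1,937² × 20.6 / (2 × 87,650) = 440.9045

€440.90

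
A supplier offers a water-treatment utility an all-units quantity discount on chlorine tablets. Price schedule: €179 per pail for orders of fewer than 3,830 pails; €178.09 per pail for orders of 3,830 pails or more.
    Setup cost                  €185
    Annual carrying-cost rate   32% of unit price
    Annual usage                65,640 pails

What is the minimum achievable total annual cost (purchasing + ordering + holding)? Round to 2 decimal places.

H₁ = 32%×€179 = €57.2800;  H₂ = 32%×€178.09 = €56.9888
EOQ₁ = √(2×65,640×185/57.2800) = 651.15  (< 3,830, feasible at tier 1)
EOQ₂ = √(2×65,640×185/56.9888) = 652.82  (< 3,830 → use Q = 3,830 at tier-2 price)
TC(tier 1 (EOQ₁), Q≈651.2) = €11,786,858.10
TC(tier 2, Q≈3,830.0) = €11,802,131.75
Minimum at tier 1 (EOQ₁): €11,786,858.10

€11,786,858.10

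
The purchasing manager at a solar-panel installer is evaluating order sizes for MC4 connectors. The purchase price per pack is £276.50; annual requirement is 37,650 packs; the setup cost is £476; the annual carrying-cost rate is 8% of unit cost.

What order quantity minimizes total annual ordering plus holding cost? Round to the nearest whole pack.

1,273 packs

H = i·C = 0.08 × £276.5 = £22.1200 per pack-year
2DS/H = 2·37,650·476/22.12 = 1,620,379.75
EOQ = √1,620,379.75 ≈ 1,272.94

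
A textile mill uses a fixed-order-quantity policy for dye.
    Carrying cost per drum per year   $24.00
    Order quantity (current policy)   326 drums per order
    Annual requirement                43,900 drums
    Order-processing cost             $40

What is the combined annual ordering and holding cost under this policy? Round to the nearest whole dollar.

$9,299

Ordering: D/Q × S = 43,900/326 × $40 = $5,386.50
Holding:  Q/2 × H = 326/2 × $24 = $3,912.00
Total = $5,386.50 + $3,912.00 = $9,298.50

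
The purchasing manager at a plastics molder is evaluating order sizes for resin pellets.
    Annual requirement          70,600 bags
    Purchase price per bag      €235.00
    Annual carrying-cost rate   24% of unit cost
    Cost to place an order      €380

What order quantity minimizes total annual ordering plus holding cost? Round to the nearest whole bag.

975 bags

Holding cost per bag per year: H = 24% × €235 = €56.4000
Optimal lot size Q* = (2 × 70,600 × €380 / €56.4)^½ ≈ 975.37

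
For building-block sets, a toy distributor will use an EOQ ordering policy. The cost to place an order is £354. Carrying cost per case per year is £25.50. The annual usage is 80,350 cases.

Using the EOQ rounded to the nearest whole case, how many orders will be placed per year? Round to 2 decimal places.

Q* = √(2·D·S / H) = √(2·80,350·354 / 25.5) = √2,230,894.1 ≈ 1,493.62 → Q = 1,494
Orders per year = D/Q = 80,350 / 1,494 = 53.782

53.78 orders per year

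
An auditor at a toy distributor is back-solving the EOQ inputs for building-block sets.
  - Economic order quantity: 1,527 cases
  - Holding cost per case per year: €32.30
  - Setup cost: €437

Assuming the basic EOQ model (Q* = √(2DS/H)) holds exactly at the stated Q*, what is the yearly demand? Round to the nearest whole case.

From Q* = √(2DS/H) ⇒ Q*² = 2DS/H.
D = Q²H / (2S) = 1,527² × 32.3 / (2 × 437) = 86,172.59

86,173 cases per year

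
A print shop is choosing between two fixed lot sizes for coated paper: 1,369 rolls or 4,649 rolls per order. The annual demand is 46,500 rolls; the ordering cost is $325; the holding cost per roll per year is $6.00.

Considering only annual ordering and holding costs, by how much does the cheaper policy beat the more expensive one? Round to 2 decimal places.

$2,051.62

TC(Q) = (D/Q)S + (Q/2)H
TC(1,369) = (46,500/1,369)×325 + (1,369/2)×6 = $15,146.08
TC(4,649) = (46,500/4,649)×325 + (4,649/2)×6 = $17,197.70
Lots of 1,369 are cheaper by $2,051.62.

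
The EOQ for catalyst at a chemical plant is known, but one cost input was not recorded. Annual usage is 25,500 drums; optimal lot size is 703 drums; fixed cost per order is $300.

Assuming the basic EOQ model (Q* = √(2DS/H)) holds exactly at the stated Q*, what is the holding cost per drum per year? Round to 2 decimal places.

$30.96

Since Q* = (2DS/H)^½, squaring gives Q*²·H = 2DS.
H = 2DS / Q² = 2 × 25,500 × 300 / 703² = 30.9586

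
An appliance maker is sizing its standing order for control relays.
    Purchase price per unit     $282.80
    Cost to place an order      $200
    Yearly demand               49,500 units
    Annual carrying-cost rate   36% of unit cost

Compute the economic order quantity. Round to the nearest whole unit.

H = i·C = 0.36 × $282.8 = $101.8080 per unit-year
EOQ = √(2DS/H) = √(2 × 49,500 × 200 / 101.808)
    = √(194,483.73) ≈ 441.00

441 units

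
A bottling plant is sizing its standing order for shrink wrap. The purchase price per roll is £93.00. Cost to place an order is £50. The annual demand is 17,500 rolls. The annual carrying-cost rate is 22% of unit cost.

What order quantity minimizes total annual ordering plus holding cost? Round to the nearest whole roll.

Carrying cost H = £93 × 22% = £20.4600/roll/yr
Q* = √(2·D·S / H) = √(2·17,500·50 / 20.46) = √85,532.7 ≈ 292.46

292 rolls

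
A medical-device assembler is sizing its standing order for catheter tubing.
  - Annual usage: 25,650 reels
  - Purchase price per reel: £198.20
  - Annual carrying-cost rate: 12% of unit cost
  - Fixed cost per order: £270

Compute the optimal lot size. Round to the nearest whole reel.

763 reels

Carrying cost H = £198.2 × 12% = £23.7840/reel/yr
Q* = √(2·D·S / H) = √(2·25,650·270 / 23.784) = √582,366.3 ≈ 763.13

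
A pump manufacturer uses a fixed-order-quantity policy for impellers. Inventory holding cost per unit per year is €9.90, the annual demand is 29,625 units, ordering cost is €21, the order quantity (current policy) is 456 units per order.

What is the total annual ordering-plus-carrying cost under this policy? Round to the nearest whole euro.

€3,622

Ordering: D/Q × S = 29,625/456 × €21 = €1,364.31
Holding:  Q/2 × H = 456/2 × €9.9 = €2,257.20
Total = €1,364.31 + €2,257.20 = €3,621.51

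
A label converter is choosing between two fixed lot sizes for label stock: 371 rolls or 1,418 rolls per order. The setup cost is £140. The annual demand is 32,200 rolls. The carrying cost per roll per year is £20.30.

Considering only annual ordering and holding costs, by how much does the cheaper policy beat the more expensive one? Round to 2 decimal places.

£1,655.23

TC(Q) = (D/Q)S + (Q/2)H
TC(371) = (32,200/371)×140 + (371/2)×20.3 = £15,916.59
TC(1,418) = (32,200/1,418)×140 + (1,418/2)×20.3 = £17,571.83
|ΔTC| = |£15,916.59 − £17,571.83| = £1,655.23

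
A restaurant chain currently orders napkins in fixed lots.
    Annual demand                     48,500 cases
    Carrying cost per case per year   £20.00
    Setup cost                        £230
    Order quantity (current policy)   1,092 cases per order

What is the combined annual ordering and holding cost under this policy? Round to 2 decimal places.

Annual ordering cost = (D/Q)·S = (48,500/1,092) × 230 = £10,215.20
Annual holding cost  = (Q/2)·H = (1,092/2) × 20 = £10,920.00
Total = £10,215.20 + £10,920.00 = £21,135.20

£21,135.20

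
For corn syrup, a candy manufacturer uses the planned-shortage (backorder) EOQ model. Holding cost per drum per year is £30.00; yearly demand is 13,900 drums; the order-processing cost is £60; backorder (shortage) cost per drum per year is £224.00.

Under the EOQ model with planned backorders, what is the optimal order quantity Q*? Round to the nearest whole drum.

251 drums

Q* = √(2DS/H) · √((H + b)/b)
   = √(2 × 13,900 × 60 / 30) · √((30 + 224) / 224)
   = 235.797 × 1.0649 ≈ 251.09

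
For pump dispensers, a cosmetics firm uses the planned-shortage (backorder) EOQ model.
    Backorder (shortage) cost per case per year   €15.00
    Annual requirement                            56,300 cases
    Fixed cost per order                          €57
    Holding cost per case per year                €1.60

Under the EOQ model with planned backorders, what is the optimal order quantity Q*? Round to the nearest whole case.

Q* = √(2DS/H) · √((H + b)/b)
   = √(2 × 56,300 × 57 / 1.6) · √((1.6 + 15) / 15)
   = 2,002.842 × 1.0520 ≈ 2,106.95

2,107 cases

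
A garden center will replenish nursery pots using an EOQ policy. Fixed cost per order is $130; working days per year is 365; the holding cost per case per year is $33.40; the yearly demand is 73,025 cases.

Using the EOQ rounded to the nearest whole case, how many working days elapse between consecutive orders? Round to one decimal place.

3.8 days

EOQ = √(2DS/H) = √(2 × 73,025 × 130 / 33.4)
    = √(568,458.08) ≈ 753.96 → Q = 754 cases
T = Q/D × 365 days = 754/73,025 × 365 = 3.769 days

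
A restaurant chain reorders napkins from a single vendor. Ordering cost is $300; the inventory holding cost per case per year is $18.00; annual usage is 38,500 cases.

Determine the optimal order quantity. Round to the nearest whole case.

1,133 cases

Q* = √(2·D·S / H) = √(2·38,500·300 / 18) = √1,283,333.3 ≈ 1,132.84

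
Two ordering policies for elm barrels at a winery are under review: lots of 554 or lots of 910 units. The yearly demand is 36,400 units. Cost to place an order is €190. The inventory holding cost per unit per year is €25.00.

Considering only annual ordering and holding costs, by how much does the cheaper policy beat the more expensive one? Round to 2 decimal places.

€433.75

For each Q, cost = (D/Q)·S + (Q/2)·H.
TC(554) = (36,400/554)×190 + (554/2)×25 = €19,408.75
TC(910) = (36,400/910)×190 + (910/2)×25 = €18,975.00
|ΔTC| = |€19,408.75 − €18,975.00| = €433.75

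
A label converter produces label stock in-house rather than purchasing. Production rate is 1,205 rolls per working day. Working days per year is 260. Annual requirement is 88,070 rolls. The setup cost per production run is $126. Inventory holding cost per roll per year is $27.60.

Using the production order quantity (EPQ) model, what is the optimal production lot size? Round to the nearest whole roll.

1,058 rolls

d = 88,070/260 = 338.7308 rolls/day;  effective holding cost H(1 − d/p) = 27.6·(1 − 338.7308/1205) = 19.84152
Q* = √(2DS / H_eff) = √(2·88,070·126 / 19.84152) ≈ 1,057.61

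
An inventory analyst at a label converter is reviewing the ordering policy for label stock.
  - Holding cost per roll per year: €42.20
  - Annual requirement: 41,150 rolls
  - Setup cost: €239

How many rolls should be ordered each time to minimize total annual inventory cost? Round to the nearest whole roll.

Optimal lot size Q* = (2 × 41,150 × €239 / €42.2)^½ ≈ 682.72

683 rolls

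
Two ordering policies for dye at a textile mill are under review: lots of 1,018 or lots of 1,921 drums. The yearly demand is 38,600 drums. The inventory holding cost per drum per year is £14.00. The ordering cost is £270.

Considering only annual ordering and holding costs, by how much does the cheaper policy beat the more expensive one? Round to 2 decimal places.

£1,508.58

Annual cost at Q: ordering D·S/Q plus holding Q·H/2.
TC(1,018) = (38,600/1,018)×270 + (1,018/2)×14 = £17,363.72
TC(1,921) = (38,600/1,921)×270 + (1,921/2)×14 = £18,872.30
Lots of 1,018 are cheaper by £1,508.58.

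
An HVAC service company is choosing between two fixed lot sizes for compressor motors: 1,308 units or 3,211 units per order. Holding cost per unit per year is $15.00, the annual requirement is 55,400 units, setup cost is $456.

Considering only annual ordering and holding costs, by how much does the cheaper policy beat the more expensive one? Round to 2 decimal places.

$2,826.19

TC(Q) = (D/Q)S + (Q/2)H
TC(1,308) = (55,400/1,308)×456 + (1,308/2)×15 = $29,123.76
TC(3,211) = (55,400/3,211)×456 + (3,211/2)×15 = $31,949.96
|ΔTC| = |$29,123.76 − $31,949.96| = $2,826.19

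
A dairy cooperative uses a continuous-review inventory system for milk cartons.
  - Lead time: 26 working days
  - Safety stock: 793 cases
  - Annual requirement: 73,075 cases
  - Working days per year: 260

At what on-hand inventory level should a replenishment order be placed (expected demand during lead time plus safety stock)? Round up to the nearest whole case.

8,101 cases

Daily demand d = 73,075 / 260 = 281.058 cases/day
Demand during lead time = 281.058 × 26 = 7,307.50
Reorder point = 7,307.50 + 793 = 8,100.50 → round up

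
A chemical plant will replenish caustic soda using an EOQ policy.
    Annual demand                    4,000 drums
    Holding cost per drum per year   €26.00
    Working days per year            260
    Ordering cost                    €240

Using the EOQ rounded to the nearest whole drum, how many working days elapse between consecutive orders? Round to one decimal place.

Q* = √(2·D·S / H) = √(2·4,000·240 / 26) = √73,846.2 ≈ 271.75 → Q = 272 drums
Days between orders = 260 / (D/Q) = 260 / 14.706 ≈ 17.680

17.7 days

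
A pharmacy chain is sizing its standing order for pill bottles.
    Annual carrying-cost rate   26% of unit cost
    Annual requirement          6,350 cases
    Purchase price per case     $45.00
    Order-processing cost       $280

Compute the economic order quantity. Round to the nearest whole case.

551 cases

Holding cost per case per year: H = 26% × $45 = $11.7000
EOQ = √(2DS/H) = √(2 × 6,350 × 280 / 11.7)
    = √(303,931.62) ≈ 551.30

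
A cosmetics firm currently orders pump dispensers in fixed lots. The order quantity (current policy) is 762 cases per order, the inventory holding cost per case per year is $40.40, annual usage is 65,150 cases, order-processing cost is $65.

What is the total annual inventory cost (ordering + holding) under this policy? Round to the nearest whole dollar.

$20,950

Orders/yr = 65,150/762 = 85.499; ordering cost = 85.499 × $65 = $5,557.41
Average inventory = 762/2 = 381; holding cost = 381 × $40.4 = $15,392.40
Total = $5,557.41 + $15,392.40 = $20,949.81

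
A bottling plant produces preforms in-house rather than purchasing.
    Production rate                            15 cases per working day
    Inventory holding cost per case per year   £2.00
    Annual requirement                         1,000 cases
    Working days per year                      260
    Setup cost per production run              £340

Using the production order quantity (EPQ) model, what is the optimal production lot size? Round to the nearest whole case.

676 cases

Daily demand d = 1,000/260 = 3.846; p = 15; 1 − d/p = 0.74359
EPQ = √(2DS / (H(1 − d/p)))
    = √(2 × 1,000 × 340 / (2 × 0.74359)) ≈ 676.20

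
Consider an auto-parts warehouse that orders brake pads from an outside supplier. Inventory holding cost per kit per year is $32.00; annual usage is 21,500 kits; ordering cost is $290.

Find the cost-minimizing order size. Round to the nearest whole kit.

624 kits

2DS/H = 2·21,500·290/32 = 389,687.50
EOQ = √389,687.50 ≈ 624.25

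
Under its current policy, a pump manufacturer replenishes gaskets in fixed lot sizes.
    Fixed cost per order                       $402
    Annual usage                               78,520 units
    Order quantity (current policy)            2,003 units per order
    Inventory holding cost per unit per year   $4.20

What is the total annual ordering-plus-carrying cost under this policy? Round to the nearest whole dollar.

Orders/yr = 78,520/2,003 = 39.201; ordering cost = 39.201 × $402 = $15,758.88
Average inventory = 2,003/2 = 1001.5; holding cost = 1001.5 × $4.2 = $4,206.30
Total = $15,758.88 + $4,206.30 = $19,965.18

$19,965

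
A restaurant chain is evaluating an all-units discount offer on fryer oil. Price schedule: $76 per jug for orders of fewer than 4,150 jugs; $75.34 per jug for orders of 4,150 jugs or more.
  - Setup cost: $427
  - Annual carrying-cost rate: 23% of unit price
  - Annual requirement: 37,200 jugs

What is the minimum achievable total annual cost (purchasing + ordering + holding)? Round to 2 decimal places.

H₁ = 23%×$76 = $17.4800;  H₂ = 23%×$75.34 = $17.3282
EOQ₁ = √(2×37,200×427/17.4800) = 1,348.12  (< 4,150, feasible at tier 1)
EOQ₂ = √(2×37,200×427/17.3282) = 1,354.02  (< 4,150 → use Q = 4,150 at tier-2 price)
TC(tier 1 (EOQ₁), Q≈1,348.1) = $2,850,765.20
TC(tier 2, Q≈4,150.0) = $2,842,431.58
Minimum at tier 2: $2,842,431.58

$2,842,431.58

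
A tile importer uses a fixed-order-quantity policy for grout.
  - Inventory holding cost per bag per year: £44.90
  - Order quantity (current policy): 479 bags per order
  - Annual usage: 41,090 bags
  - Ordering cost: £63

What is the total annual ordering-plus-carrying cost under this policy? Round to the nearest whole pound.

£16,158

Orders/yr = 41,090/479 = 85.783; ordering cost = 85.783 × £63 = £5,404.32
Average inventory = 479/2 = 239.5; holding cost = 239.5 × £44.9 = £10,753.55
Total = £5,404.32 + £10,753.55 = £16,157.87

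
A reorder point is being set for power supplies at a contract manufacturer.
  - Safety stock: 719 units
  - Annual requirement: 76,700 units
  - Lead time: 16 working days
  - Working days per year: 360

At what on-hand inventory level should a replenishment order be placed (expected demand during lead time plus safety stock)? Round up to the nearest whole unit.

4,128 units

Daily demand d = 76,700 / 360 = 213.056 units/day
Demand during lead time = 213.056 × 16 = 3,408.89
Reorder point = 3,408.89 + 719 = 4,127.89 → round up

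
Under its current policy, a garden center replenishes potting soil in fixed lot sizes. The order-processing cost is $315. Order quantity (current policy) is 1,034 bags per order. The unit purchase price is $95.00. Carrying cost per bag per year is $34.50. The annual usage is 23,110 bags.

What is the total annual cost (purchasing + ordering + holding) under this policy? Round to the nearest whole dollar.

Ordering: D/Q × S = 23,110/1,034 × $315 = $7,040.28
Holding:  Q/2 × H = 1,034/2 × $34.5 = $17,836.50
Purchase cost = D·C = 23,110 × 95 = $2,195,450.00
Total = $7,040.28 + $17,836.50 + $2,195,450.00 = $2,220,326.78

$2,220,327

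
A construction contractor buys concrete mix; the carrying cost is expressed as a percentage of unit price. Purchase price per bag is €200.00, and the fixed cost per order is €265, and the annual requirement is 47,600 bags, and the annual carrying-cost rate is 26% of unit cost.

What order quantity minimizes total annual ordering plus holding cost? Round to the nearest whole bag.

Holding cost per bag per year: H = 26% × €200 = €52.0000
EOQ = √(2DS/H) = √(2 × 47,600 × 265 / 52)
    = √(485,153.85) ≈ 696.53

697 bags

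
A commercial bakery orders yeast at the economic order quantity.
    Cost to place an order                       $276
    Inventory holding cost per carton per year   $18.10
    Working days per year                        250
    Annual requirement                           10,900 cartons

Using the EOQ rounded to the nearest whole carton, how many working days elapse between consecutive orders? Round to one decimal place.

13.2 days

EOQ = √(2DS/H) = √(2 × 10,900 × 276 / 18.1)
    = √(332,419.89) ≈ 576.56 → Q = 577 cartons
T = Q/D × 250 days = 577/10,900 × 250 = 13.234 days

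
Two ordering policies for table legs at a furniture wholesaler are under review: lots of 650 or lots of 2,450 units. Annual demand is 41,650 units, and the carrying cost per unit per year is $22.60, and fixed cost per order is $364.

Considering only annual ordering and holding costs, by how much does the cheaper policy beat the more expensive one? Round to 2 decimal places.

$3,204.00

TC(Q) = (D/Q)S + (Q/2)H
TC(650) = (41,650/650)×364 + (650/2)×22.6 = $30,669.00
TC(2,450) = (41,650/2,450)×364 + (2,450/2)×22.6 = $33,873.00
Cheaper: Q = 650.  Difference = $3,204.00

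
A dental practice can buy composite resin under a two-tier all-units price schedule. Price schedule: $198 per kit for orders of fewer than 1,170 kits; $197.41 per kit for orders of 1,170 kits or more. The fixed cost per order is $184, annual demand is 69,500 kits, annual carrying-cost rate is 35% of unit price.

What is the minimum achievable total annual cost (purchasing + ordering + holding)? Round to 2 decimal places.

H₁ = 35%×$198 = $69.3000;  H₂ = 35%×$197.41 = $69.0935
EOQ₁ = √(2×69,500×184/69.3000) = 607.50  (< 1,170, feasible at tier 1)
EOQ₂ = √(2×69,500×184/69.0935) = 608.41  (< 1,170 → use Q = 1,170 at tier-2 price)
TC(tier 1 (EOQ₁), Q≈607.5) = $13,803,100.08
TC(tier 2, Q≈1,170.0) = $13,771,344.61
Minimum at tier 2: $13,771,344.61

$13,771,344.61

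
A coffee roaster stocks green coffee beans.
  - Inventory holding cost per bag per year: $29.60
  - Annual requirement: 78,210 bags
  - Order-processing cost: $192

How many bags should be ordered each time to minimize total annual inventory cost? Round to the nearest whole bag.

2DS/H = 2·78,210·192/29.6 = 1,014,616.22
EOQ = √1,014,616.22 ≈ 1,007.28

1,007 bags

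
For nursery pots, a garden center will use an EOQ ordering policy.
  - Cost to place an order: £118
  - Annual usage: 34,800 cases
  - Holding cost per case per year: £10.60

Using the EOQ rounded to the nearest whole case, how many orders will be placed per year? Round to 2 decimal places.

2DS/H = 2·34,800·118/10.6 = 774,792.45
EOQ = √774,792.45 ≈ 880.22 → Q = 880
N = D/Q = 34,800/880 ≈ 39.545 orders/yr

39.55 orders per year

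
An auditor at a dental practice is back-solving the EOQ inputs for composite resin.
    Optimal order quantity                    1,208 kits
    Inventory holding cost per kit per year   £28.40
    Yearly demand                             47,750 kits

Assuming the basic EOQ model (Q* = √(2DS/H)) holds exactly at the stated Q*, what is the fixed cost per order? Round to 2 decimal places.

EOQ relation: Q² = 2DS/H, so rearrange for the unknown.
S = Q²H / (2D) = 1,208² × 28.4 / (2 × 47,750) = 433.9591

£433.96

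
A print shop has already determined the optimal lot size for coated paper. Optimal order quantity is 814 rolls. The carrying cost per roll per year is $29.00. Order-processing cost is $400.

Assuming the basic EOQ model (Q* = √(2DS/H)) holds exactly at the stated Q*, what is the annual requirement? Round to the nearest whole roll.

EOQ relation: Q² = 2DS/H, so rearrange for the unknown.
D = Q²H / (2S) = 814² × 29 / (2 × 400) = 24,019.10

24,019 rolls per year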